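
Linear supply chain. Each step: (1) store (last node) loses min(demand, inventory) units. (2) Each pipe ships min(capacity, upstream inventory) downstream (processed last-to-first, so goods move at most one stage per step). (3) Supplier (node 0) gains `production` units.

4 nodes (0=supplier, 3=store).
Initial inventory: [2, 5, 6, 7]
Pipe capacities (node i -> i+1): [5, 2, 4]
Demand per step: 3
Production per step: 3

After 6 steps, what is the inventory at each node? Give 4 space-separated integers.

Step 1: demand=3,sold=3 ship[2->3]=4 ship[1->2]=2 ship[0->1]=2 prod=3 -> inv=[3 5 4 8]
Step 2: demand=3,sold=3 ship[2->3]=4 ship[1->2]=2 ship[0->1]=3 prod=3 -> inv=[3 6 2 9]
Step 3: demand=3,sold=3 ship[2->3]=2 ship[1->2]=2 ship[0->1]=3 prod=3 -> inv=[3 7 2 8]
Step 4: demand=3,sold=3 ship[2->3]=2 ship[1->2]=2 ship[0->1]=3 prod=3 -> inv=[3 8 2 7]
Step 5: demand=3,sold=3 ship[2->3]=2 ship[1->2]=2 ship[0->1]=3 prod=3 -> inv=[3 9 2 6]
Step 6: demand=3,sold=3 ship[2->3]=2 ship[1->2]=2 ship[0->1]=3 prod=3 -> inv=[3 10 2 5]

3 10 2 5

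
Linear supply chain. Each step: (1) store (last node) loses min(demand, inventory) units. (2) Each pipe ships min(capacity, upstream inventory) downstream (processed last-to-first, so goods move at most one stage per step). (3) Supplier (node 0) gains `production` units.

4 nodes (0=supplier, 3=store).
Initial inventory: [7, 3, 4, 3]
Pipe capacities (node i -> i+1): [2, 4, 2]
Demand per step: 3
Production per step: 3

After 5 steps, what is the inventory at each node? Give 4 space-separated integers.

Step 1: demand=3,sold=3 ship[2->3]=2 ship[1->2]=3 ship[0->1]=2 prod=3 -> inv=[8 2 5 2]
Step 2: demand=3,sold=2 ship[2->3]=2 ship[1->2]=2 ship[0->1]=2 prod=3 -> inv=[9 2 5 2]
Step 3: demand=3,sold=2 ship[2->3]=2 ship[1->2]=2 ship[0->1]=2 prod=3 -> inv=[10 2 5 2]
Step 4: demand=3,sold=2 ship[2->3]=2 ship[1->2]=2 ship[0->1]=2 prod=3 -> inv=[11 2 5 2]
Step 5: demand=3,sold=2 ship[2->3]=2 ship[1->2]=2 ship[0->1]=2 prod=3 -> inv=[12 2 5 2]

12 2 5 2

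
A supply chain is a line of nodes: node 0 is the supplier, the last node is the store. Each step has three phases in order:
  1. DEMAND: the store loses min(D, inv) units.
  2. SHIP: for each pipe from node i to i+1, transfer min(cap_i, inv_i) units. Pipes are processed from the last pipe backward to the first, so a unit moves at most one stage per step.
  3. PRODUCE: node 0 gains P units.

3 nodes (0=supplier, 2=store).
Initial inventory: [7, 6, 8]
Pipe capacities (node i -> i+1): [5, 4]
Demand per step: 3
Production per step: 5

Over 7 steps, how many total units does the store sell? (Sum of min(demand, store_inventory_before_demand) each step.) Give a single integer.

Step 1: sold=3 (running total=3) -> [7 7 9]
Step 2: sold=3 (running total=6) -> [7 8 10]
Step 3: sold=3 (running total=9) -> [7 9 11]
Step 4: sold=3 (running total=12) -> [7 10 12]
Step 5: sold=3 (running total=15) -> [7 11 13]
Step 6: sold=3 (running total=18) -> [7 12 14]
Step 7: sold=3 (running total=21) -> [7 13 15]

Answer: 21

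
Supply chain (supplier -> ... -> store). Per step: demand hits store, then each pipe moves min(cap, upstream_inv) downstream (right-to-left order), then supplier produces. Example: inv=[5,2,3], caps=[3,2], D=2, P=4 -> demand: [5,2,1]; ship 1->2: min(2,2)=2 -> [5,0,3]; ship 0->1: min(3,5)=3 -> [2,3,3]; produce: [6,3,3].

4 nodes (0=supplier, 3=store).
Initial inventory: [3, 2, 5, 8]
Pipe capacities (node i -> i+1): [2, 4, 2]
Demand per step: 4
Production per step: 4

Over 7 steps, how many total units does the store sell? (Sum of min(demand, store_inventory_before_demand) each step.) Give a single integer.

Step 1: sold=4 (running total=4) -> [5 2 5 6]
Step 2: sold=4 (running total=8) -> [7 2 5 4]
Step 3: sold=4 (running total=12) -> [9 2 5 2]
Step 4: sold=2 (running total=14) -> [11 2 5 2]
Step 5: sold=2 (running total=16) -> [13 2 5 2]
Step 6: sold=2 (running total=18) -> [15 2 5 2]
Step 7: sold=2 (running total=20) -> [17 2 5 2]

Answer: 20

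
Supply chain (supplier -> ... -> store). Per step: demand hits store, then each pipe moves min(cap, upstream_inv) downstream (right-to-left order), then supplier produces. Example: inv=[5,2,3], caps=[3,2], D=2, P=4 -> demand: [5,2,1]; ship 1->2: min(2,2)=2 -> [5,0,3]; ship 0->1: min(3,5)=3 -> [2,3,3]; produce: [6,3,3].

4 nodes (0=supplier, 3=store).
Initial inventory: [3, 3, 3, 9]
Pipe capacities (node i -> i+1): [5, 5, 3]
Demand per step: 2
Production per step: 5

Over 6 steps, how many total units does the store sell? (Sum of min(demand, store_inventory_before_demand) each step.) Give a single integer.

Answer: 12

Derivation:
Step 1: sold=2 (running total=2) -> [5 3 3 10]
Step 2: sold=2 (running total=4) -> [5 5 3 11]
Step 3: sold=2 (running total=6) -> [5 5 5 12]
Step 4: sold=2 (running total=8) -> [5 5 7 13]
Step 5: sold=2 (running total=10) -> [5 5 9 14]
Step 6: sold=2 (running total=12) -> [5 5 11 15]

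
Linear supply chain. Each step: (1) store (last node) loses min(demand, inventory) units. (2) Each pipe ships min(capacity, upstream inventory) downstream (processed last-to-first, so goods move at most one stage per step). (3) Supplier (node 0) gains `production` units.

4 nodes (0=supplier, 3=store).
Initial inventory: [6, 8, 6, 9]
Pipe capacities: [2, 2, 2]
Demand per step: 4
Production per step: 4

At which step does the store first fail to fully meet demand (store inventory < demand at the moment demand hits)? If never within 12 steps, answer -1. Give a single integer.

Step 1: demand=4,sold=4 ship[2->3]=2 ship[1->2]=2 ship[0->1]=2 prod=4 -> [8 8 6 7]
Step 2: demand=4,sold=4 ship[2->3]=2 ship[1->2]=2 ship[0->1]=2 prod=4 -> [10 8 6 5]
Step 3: demand=4,sold=4 ship[2->3]=2 ship[1->2]=2 ship[0->1]=2 prod=4 -> [12 8 6 3]
Step 4: demand=4,sold=3 ship[2->3]=2 ship[1->2]=2 ship[0->1]=2 prod=4 -> [14 8 6 2]
Step 5: demand=4,sold=2 ship[2->3]=2 ship[1->2]=2 ship[0->1]=2 prod=4 -> [16 8 6 2]
Step 6: demand=4,sold=2 ship[2->3]=2 ship[1->2]=2 ship[0->1]=2 prod=4 -> [18 8 6 2]
Step 7: demand=4,sold=2 ship[2->3]=2 ship[1->2]=2 ship[0->1]=2 prod=4 -> [20 8 6 2]
Step 8: demand=4,sold=2 ship[2->3]=2 ship[1->2]=2 ship[0->1]=2 prod=4 -> [22 8 6 2]
Step 9: demand=4,sold=2 ship[2->3]=2 ship[1->2]=2 ship[0->1]=2 prod=4 -> [24 8 6 2]
Step 10: demand=4,sold=2 ship[2->3]=2 ship[1->2]=2 ship[0->1]=2 prod=4 -> [26 8 6 2]
Step 11: demand=4,sold=2 ship[2->3]=2 ship[1->2]=2 ship[0->1]=2 prod=4 -> [28 8 6 2]
Step 12: demand=4,sold=2 ship[2->3]=2 ship[1->2]=2 ship[0->1]=2 prod=4 -> [30 8 6 2]
First stockout at step 4

4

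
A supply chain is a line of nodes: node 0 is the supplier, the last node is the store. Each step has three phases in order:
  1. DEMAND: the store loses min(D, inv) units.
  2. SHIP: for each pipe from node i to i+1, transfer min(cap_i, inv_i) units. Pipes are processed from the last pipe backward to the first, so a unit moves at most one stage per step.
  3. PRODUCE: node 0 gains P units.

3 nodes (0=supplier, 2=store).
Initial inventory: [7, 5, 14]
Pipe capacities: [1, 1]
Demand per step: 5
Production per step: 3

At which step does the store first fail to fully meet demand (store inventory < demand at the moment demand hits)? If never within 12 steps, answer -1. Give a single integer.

Step 1: demand=5,sold=5 ship[1->2]=1 ship[0->1]=1 prod=3 -> [9 5 10]
Step 2: demand=5,sold=5 ship[1->2]=1 ship[0->1]=1 prod=3 -> [11 5 6]
Step 3: demand=5,sold=5 ship[1->2]=1 ship[0->1]=1 prod=3 -> [13 5 2]
Step 4: demand=5,sold=2 ship[1->2]=1 ship[0->1]=1 prod=3 -> [15 5 1]
Step 5: demand=5,sold=1 ship[1->2]=1 ship[0->1]=1 prod=3 -> [17 5 1]
Step 6: demand=5,sold=1 ship[1->2]=1 ship[0->1]=1 prod=3 -> [19 5 1]
Step 7: demand=5,sold=1 ship[1->2]=1 ship[0->1]=1 prod=3 -> [21 5 1]
Step 8: demand=5,sold=1 ship[1->2]=1 ship[0->1]=1 prod=3 -> [23 5 1]
Step 9: demand=5,sold=1 ship[1->2]=1 ship[0->1]=1 prod=3 -> [25 5 1]
Step 10: demand=5,sold=1 ship[1->2]=1 ship[0->1]=1 prod=3 -> [27 5 1]
Step 11: demand=5,sold=1 ship[1->2]=1 ship[0->1]=1 prod=3 -> [29 5 1]
Step 12: demand=5,sold=1 ship[1->2]=1 ship[0->1]=1 prod=3 -> [31 5 1]
First stockout at step 4

4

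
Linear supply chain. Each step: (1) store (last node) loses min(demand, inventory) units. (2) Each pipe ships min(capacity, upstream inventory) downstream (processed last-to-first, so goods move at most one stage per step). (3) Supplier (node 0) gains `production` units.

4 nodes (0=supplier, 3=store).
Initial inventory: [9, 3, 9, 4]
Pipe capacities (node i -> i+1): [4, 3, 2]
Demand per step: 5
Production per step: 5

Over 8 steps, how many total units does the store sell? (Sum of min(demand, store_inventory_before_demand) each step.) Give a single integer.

Step 1: sold=4 (running total=4) -> [10 4 10 2]
Step 2: sold=2 (running total=6) -> [11 5 11 2]
Step 3: sold=2 (running total=8) -> [12 6 12 2]
Step 4: sold=2 (running total=10) -> [13 7 13 2]
Step 5: sold=2 (running total=12) -> [14 8 14 2]
Step 6: sold=2 (running total=14) -> [15 9 15 2]
Step 7: sold=2 (running total=16) -> [16 10 16 2]
Step 8: sold=2 (running total=18) -> [17 11 17 2]

Answer: 18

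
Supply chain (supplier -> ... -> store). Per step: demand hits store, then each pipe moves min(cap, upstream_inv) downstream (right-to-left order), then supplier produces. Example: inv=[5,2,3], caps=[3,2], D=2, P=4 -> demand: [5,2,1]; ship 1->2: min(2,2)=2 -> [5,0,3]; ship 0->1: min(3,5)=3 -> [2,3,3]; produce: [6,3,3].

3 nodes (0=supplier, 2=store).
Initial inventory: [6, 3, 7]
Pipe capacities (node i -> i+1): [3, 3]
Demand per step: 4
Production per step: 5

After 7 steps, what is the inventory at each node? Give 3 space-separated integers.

Step 1: demand=4,sold=4 ship[1->2]=3 ship[0->1]=3 prod=5 -> inv=[8 3 6]
Step 2: demand=4,sold=4 ship[1->2]=3 ship[0->1]=3 prod=5 -> inv=[10 3 5]
Step 3: demand=4,sold=4 ship[1->2]=3 ship[0->1]=3 prod=5 -> inv=[12 3 4]
Step 4: demand=4,sold=4 ship[1->2]=3 ship[0->1]=3 prod=5 -> inv=[14 3 3]
Step 5: demand=4,sold=3 ship[1->2]=3 ship[0->1]=3 prod=5 -> inv=[16 3 3]
Step 6: demand=4,sold=3 ship[1->2]=3 ship[0->1]=3 prod=5 -> inv=[18 3 3]
Step 7: demand=4,sold=3 ship[1->2]=3 ship[0->1]=3 prod=5 -> inv=[20 3 3]

20 3 3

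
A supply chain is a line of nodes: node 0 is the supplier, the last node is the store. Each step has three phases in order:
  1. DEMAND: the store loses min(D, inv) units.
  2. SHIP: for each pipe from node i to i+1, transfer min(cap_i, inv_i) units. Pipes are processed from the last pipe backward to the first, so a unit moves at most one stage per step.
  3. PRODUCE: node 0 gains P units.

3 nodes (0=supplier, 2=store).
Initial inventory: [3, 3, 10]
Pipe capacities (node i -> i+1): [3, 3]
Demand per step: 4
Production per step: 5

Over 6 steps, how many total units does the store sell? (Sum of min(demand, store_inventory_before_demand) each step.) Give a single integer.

Step 1: sold=4 (running total=4) -> [5 3 9]
Step 2: sold=4 (running total=8) -> [7 3 8]
Step 3: sold=4 (running total=12) -> [9 3 7]
Step 4: sold=4 (running total=16) -> [11 3 6]
Step 5: sold=4 (running total=20) -> [13 3 5]
Step 6: sold=4 (running total=24) -> [15 3 4]

Answer: 24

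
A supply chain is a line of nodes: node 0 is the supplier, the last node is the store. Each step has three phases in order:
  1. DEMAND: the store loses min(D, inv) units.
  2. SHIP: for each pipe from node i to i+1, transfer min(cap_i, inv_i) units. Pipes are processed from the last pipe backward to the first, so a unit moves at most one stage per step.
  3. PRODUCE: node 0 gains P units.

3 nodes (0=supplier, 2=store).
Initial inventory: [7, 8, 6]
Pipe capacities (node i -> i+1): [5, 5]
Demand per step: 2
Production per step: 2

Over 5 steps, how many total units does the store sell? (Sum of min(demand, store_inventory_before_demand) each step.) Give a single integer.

Answer: 10

Derivation:
Step 1: sold=2 (running total=2) -> [4 8 9]
Step 2: sold=2 (running total=4) -> [2 7 12]
Step 3: sold=2 (running total=6) -> [2 4 15]
Step 4: sold=2 (running total=8) -> [2 2 17]
Step 5: sold=2 (running total=10) -> [2 2 17]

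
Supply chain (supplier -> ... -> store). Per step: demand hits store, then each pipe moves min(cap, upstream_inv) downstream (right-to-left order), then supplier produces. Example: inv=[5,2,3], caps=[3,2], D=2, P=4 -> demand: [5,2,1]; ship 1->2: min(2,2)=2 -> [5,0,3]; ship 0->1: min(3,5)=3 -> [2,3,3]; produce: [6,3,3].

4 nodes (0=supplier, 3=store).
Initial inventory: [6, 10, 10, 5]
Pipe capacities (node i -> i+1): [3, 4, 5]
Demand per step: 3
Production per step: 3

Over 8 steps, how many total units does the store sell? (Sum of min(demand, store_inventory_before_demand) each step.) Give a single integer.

Step 1: sold=3 (running total=3) -> [6 9 9 7]
Step 2: sold=3 (running total=6) -> [6 8 8 9]
Step 3: sold=3 (running total=9) -> [6 7 7 11]
Step 4: sold=3 (running total=12) -> [6 6 6 13]
Step 5: sold=3 (running total=15) -> [6 5 5 15]
Step 6: sold=3 (running total=18) -> [6 4 4 17]
Step 7: sold=3 (running total=21) -> [6 3 4 18]
Step 8: sold=3 (running total=24) -> [6 3 3 19]

Answer: 24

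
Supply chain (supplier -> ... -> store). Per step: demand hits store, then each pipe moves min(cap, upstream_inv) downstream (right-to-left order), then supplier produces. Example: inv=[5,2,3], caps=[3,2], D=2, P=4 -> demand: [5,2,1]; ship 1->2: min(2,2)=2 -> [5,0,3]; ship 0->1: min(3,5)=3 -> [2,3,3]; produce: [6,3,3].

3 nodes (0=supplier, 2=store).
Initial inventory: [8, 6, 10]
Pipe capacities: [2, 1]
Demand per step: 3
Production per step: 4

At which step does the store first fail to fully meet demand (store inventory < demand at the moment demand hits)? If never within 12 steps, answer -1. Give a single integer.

Step 1: demand=3,sold=3 ship[1->2]=1 ship[0->1]=2 prod=4 -> [10 7 8]
Step 2: demand=3,sold=3 ship[1->2]=1 ship[0->1]=2 prod=4 -> [12 8 6]
Step 3: demand=3,sold=3 ship[1->2]=1 ship[0->1]=2 prod=4 -> [14 9 4]
Step 4: demand=3,sold=3 ship[1->2]=1 ship[0->1]=2 prod=4 -> [16 10 2]
Step 5: demand=3,sold=2 ship[1->2]=1 ship[0->1]=2 prod=4 -> [18 11 1]
Step 6: demand=3,sold=1 ship[1->2]=1 ship[0->1]=2 prod=4 -> [20 12 1]
Step 7: demand=3,sold=1 ship[1->2]=1 ship[0->1]=2 prod=4 -> [22 13 1]
Step 8: demand=3,sold=1 ship[1->2]=1 ship[0->1]=2 prod=4 -> [24 14 1]
Step 9: demand=3,sold=1 ship[1->2]=1 ship[0->1]=2 prod=4 -> [26 15 1]
Step 10: demand=3,sold=1 ship[1->2]=1 ship[0->1]=2 prod=4 -> [28 16 1]
Step 11: demand=3,sold=1 ship[1->2]=1 ship[0->1]=2 prod=4 -> [30 17 1]
Step 12: demand=3,sold=1 ship[1->2]=1 ship[0->1]=2 prod=4 -> [32 18 1]
First stockout at step 5

5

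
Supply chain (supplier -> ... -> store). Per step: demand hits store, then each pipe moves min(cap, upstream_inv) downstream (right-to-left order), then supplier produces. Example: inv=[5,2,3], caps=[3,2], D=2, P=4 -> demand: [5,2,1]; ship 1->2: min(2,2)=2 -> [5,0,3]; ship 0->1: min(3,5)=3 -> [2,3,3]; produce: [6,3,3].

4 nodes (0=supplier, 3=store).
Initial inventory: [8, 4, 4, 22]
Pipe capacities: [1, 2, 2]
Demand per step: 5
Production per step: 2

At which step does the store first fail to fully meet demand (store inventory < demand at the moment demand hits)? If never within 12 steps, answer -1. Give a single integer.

Step 1: demand=5,sold=5 ship[2->3]=2 ship[1->2]=2 ship[0->1]=1 prod=2 -> [9 3 4 19]
Step 2: demand=5,sold=5 ship[2->3]=2 ship[1->2]=2 ship[0->1]=1 prod=2 -> [10 2 4 16]
Step 3: demand=5,sold=5 ship[2->3]=2 ship[1->2]=2 ship[0->1]=1 prod=2 -> [11 1 4 13]
Step 4: demand=5,sold=5 ship[2->3]=2 ship[1->2]=1 ship[0->1]=1 prod=2 -> [12 1 3 10]
Step 5: demand=5,sold=5 ship[2->3]=2 ship[1->2]=1 ship[0->1]=1 prod=2 -> [13 1 2 7]
Step 6: demand=5,sold=5 ship[2->3]=2 ship[1->2]=1 ship[0->1]=1 prod=2 -> [14 1 1 4]
Step 7: demand=5,sold=4 ship[2->3]=1 ship[1->2]=1 ship[0->1]=1 prod=2 -> [15 1 1 1]
Step 8: demand=5,sold=1 ship[2->3]=1 ship[1->2]=1 ship[0->1]=1 prod=2 -> [16 1 1 1]
Step 9: demand=5,sold=1 ship[2->3]=1 ship[1->2]=1 ship[0->1]=1 prod=2 -> [17 1 1 1]
Step 10: demand=5,sold=1 ship[2->3]=1 ship[1->2]=1 ship[0->1]=1 prod=2 -> [18 1 1 1]
Step 11: demand=5,sold=1 ship[2->3]=1 ship[1->2]=1 ship[0->1]=1 prod=2 -> [19 1 1 1]
Step 12: demand=5,sold=1 ship[2->3]=1 ship[1->2]=1 ship[0->1]=1 prod=2 -> [20 1 1 1]
First stockout at step 7

7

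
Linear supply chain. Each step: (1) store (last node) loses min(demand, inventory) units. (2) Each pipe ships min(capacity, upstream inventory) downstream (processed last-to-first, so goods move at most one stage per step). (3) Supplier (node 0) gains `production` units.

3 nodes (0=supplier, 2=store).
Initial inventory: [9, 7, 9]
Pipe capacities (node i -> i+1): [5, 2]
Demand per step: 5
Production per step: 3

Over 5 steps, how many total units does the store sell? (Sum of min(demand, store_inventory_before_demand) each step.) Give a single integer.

Answer: 17

Derivation:
Step 1: sold=5 (running total=5) -> [7 10 6]
Step 2: sold=5 (running total=10) -> [5 13 3]
Step 3: sold=3 (running total=13) -> [3 16 2]
Step 4: sold=2 (running total=15) -> [3 17 2]
Step 5: sold=2 (running total=17) -> [3 18 2]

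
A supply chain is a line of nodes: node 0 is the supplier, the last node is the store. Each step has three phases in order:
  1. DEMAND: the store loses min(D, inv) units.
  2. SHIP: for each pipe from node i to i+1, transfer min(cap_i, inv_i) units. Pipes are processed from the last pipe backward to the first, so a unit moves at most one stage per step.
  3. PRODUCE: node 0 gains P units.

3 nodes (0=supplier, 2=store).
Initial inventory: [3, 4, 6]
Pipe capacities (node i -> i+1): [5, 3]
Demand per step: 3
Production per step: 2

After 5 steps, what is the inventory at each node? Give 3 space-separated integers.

Step 1: demand=3,sold=3 ship[1->2]=3 ship[0->1]=3 prod=2 -> inv=[2 4 6]
Step 2: demand=3,sold=3 ship[1->2]=3 ship[0->1]=2 prod=2 -> inv=[2 3 6]
Step 3: demand=3,sold=3 ship[1->2]=3 ship[0->1]=2 prod=2 -> inv=[2 2 6]
Step 4: demand=3,sold=3 ship[1->2]=2 ship[0->1]=2 prod=2 -> inv=[2 2 5]
Step 5: demand=3,sold=3 ship[1->2]=2 ship[0->1]=2 prod=2 -> inv=[2 2 4]

2 2 4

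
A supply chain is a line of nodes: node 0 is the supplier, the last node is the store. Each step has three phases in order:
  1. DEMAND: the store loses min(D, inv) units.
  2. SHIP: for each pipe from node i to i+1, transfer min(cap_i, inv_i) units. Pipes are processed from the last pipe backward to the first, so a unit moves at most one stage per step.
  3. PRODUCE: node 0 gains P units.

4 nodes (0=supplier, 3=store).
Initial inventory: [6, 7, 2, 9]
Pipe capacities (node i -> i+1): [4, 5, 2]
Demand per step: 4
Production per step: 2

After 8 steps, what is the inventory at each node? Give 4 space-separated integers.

Step 1: demand=4,sold=4 ship[2->3]=2 ship[1->2]=5 ship[0->1]=4 prod=2 -> inv=[4 6 5 7]
Step 2: demand=4,sold=4 ship[2->3]=2 ship[1->2]=5 ship[0->1]=4 prod=2 -> inv=[2 5 8 5]
Step 3: demand=4,sold=4 ship[2->3]=2 ship[1->2]=5 ship[0->1]=2 prod=2 -> inv=[2 2 11 3]
Step 4: demand=4,sold=3 ship[2->3]=2 ship[1->2]=2 ship[0->1]=2 prod=2 -> inv=[2 2 11 2]
Step 5: demand=4,sold=2 ship[2->3]=2 ship[1->2]=2 ship[0->1]=2 prod=2 -> inv=[2 2 11 2]
Step 6: demand=4,sold=2 ship[2->3]=2 ship[1->2]=2 ship[0->1]=2 prod=2 -> inv=[2 2 11 2]
Step 7: demand=4,sold=2 ship[2->3]=2 ship[1->2]=2 ship[0->1]=2 prod=2 -> inv=[2 2 11 2]
Step 8: demand=4,sold=2 ship[2->3]=2 ship[1->2]=2 ship[0->1]=2 prod=2 -> inv=[2 2 11 2]

2 2 11 2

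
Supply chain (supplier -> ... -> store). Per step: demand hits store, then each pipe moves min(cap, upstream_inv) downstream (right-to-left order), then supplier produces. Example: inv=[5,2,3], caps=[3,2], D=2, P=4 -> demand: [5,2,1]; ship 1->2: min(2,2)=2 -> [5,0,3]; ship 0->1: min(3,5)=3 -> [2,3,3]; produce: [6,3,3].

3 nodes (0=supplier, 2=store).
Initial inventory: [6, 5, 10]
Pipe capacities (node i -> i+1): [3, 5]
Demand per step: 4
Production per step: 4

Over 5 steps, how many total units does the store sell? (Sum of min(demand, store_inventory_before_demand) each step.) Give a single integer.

Answer: 20

Derivation:
Step 1: sold=4 (running total=4) -> [7 3 11]
Step 2: sold=4 (running total=8) -> [8 3 10]
Step 3: sold=4 (running total=12) -> [9 3 9]
Step 4: sold=4 (running total=16) -> [10 3 8]
Step 5: sold=4 (running total=20) -> [11 3 7]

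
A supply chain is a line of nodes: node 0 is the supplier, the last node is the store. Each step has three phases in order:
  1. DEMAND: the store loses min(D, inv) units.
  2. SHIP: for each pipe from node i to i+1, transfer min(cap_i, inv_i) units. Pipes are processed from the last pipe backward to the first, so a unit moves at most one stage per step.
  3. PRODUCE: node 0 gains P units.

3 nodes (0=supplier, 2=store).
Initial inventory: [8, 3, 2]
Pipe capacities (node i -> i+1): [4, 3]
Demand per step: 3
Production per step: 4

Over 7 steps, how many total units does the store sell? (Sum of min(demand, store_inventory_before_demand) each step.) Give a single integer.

Step 1: sold=2 (running total=2) -> [8 4 3]
Step 2: sold=3 (running total=5) -> [8 5 3]
Step 3: sold=3 (running total=8) -> [8 6 3]
Step 4: sold=3 (running total=11) -> [8 7 3]
Step 5: sold=3 (running total=14) -> [8 8 3]
Step 6: sold=3 (running total=17) -> [8 9 3]
Step 7: sold=3 (running total=20) -> [8 10 3]

Answer: 20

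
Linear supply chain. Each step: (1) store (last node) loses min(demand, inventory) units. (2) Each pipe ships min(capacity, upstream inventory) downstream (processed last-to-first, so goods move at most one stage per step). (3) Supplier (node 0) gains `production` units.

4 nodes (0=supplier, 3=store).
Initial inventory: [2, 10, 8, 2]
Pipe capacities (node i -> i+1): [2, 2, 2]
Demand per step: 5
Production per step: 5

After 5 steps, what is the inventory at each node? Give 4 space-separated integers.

Step 1: demand=5,sold=2 ship[2->3]=2 ship[1->2]=2 ship[0->1]=2 prod=5 -> inv=[5 10 8 2]
Step 2: demand=5,sold=2 ship[2->3]=2 ship[1->2]=2 ship[0->1]=2 prod=5 -> inv=[8 10 8 2]
Step 3: demand=5,sold=2 ship[2->3]=2 ship[1->2]=2 ship[0->1]=2 prod=5 -> inv=[11 10 8 2]
Step 4: demand=5,sold=2 ship[2->3]=2 ship[1->2]=2 ship[0->1]=2 prod=5 -> inv=[14 10 8 2]
Step 5: demand=5,sold=2 ship[2->3]=2 ship[1->2]=2 ship[0->1]=2 prod=5 -> inv=[17 10 8 2]

17 10 8 2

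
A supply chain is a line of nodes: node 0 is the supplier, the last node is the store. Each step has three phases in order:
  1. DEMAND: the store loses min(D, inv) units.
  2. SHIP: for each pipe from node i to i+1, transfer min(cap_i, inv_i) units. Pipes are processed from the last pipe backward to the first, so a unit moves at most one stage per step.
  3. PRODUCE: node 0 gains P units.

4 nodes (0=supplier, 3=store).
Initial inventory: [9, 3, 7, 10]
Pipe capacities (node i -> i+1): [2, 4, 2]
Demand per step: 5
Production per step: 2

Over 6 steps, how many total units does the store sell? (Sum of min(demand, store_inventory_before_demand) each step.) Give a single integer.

Answer: 20

Derivation:
Step 1: sold=5 (running total=5) -> [9 2 8 7]
Step 2: sold=5 (running total=10) -> [9 2 8 4]
Step 3: sold=4 (running total=14) -> [9 2 8 2]
Step 4: sold=2 (running total=16) -> [9 2 8 2]
Step 5: sold=2 (running total=18) -> [9 2 8 2]
Step 6: sold=2 (running total=20) -> [9 2 8 2]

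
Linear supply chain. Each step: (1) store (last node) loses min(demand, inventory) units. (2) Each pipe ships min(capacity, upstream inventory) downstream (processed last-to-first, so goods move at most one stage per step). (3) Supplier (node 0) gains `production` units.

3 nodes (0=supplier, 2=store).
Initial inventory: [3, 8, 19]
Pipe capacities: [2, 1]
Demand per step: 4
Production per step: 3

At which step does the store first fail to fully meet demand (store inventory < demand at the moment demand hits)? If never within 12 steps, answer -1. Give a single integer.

Step 1: demand=4,sold=4 ship[1->2]=1 ship[0->1]=2 prod=3 -> [4 9 16]
Step 2: demand=4,sold=4 ship[1->2]=1 ship[0->1]=2 prod=3 -> [5 10 13]
Step 3: demand=4,sold=4 ship[1->2]=1 ship[0->1]=2 prod=3 -> [6 11 10]
Step 4: demand=4,sold=4 ship[1->2]=1 ship[0->1]=2 prod=3 -> [7 12 7]
Step 5: demand=4,sold=4 ship[1->2]=1 ship[0->1]=2 prod=3 -> [8 13 4]
Step 6: demand=4,sold=4 ship[1->2]=1 ship[0->1]=2 prod=3 -> [9 14 1]
Step 7: demand=4,sold=1 ship[1->2]=1 ship[0->1]=2 prod=3 -> [10 15 1]
Step 8: demand=4,sold=1 ship[1->2]=1 ship[0->1]=2 prod=3 -> [11 16 1]
Step 9: demand=4,sold=1 ship[1->2]=1 ship[0->1]=2 prod=3 -> [12 17 1]
Step 10: demand=4,sold=1 ship[1->2]=1 ship[0->1]=2 prod=3 -> [13 18 1]
Step 11: demand=4,sold=1 ship[1->2]=1 ship[0->1]=2 prod=3 -> [14 19 1]
Step 12: demand=4,sold=1 ship[1->2]=1 ship[0->1]=2 prod=3 -> [15 20 1]
First stockout at step 7

7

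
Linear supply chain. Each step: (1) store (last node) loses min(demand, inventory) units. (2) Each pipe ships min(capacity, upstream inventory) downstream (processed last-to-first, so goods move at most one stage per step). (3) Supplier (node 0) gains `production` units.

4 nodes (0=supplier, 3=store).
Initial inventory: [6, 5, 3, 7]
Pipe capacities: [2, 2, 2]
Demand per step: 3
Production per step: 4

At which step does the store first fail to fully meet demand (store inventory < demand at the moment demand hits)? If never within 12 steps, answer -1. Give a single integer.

Step 1: demand=3,sold=3 ship[2->3]=2 ship[1->2]=2 ship[0->1]=2 prod=4 -> [8 5 3 6]
Step 2: demand=3,sold=3 ship[2->3]=2 ship[1->2]=2 ship[0->1]=2 prod=4 -> [10 5 3 5]
Step 3: demand=3,sold=3 ship[2->3]=2 ship[1->2]=2 ship[0->1]=2 prod=4 -> [12 5 3 4]
Step 4: demand=3,sold=3 ship[2->3]=2 ship[1->2]=2 ship[0->1]=2 prod=4 -> [14 5 3 3]
Step 5: demand=3,sold=3 ship[2->3]=2 ship[1->2]=2 ship[0->1]=2 prod=4 -> [16 5 3 2]
Step 6: demand=3,sold=2 ship[2->3]=2 ship[1->2]=2 ship[0->1]=2 prod=4 -> [18 5 3 2]
Step 7: demand=3,sold=2 ship[2->3]=2 ship[1->2]=2 ship[0->1]=2 prod=4 -> [20 5 3 2]
Step 8: demand=3,sold=2 ship[2->3]=2 ship[1->2]=2 ship[0->1]=2 prod=4 -> [22 5 3 2]
Step 9: demand=3,sold=2 ship[2->3]=2 ship[1->2]=2 ship[0->1]=2 prod=4 -> [24 5 3 2]
Step 10: demand=3,sold=2 ship[2->3]=2 ship[1->2]=2 ship[0->1]=2 prod=4 -> [26 5 3 2]
Step 11: demand=3,sold=2 ship[2->3]=2 ship[1->2]=2 ship[0->1]=2 prod=4 -> [28 5 3 2]
Step 12: demand=3,sold=2 ship[2->3]=2 ship[1->2]=2 ship[0->1]=2 prod=4 -> [30 5 3 2]
First stockout at step 6

6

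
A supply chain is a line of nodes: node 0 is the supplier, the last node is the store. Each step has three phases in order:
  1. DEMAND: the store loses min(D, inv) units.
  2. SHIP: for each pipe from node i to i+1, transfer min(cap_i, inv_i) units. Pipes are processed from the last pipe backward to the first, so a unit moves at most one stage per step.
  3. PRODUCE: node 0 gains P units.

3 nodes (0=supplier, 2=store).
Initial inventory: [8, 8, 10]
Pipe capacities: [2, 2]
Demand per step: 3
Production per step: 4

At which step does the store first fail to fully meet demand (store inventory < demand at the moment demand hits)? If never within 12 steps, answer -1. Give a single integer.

Step 1: demand=3,sold=3 ship[1->2]=2 ship[0->1]=2 prod=4 -> [10 8 9]
Step 2: demand=3,sold=3 ship[1->2]=2 ship[0->1]=2 prod=4 -> [12 8 8]
Step 3: demand=3,sold=3 ship[1->2]=2 ship[0->1]=2 prod=4 -> [14 8 7]
Step 4: demand=3,sold=3 ship[1->2]=2 ship[0->1]=2 prod=4 -> [16 8 6]
Step 5: demand=3,sold=3 ship[1->2]=2 ship[0->1]=2 prod=4 -> [18 8 5]
Step 6: demand=3,sold=3 ship[1->2]=2 ship[0->1]=2 prod=4 -> [20 8 4]
Step 7: demand=3,sold=3 ship[1->2]=2 ship[0->1]=2 prod=4 -> [22 8 3]
Step 8: demand=3,sold=3 ship[1->2]=2 ship[0->1]=2 prod=4 -> [24 8 2]
Step 9: demand=3,sold=2 ship[1->2]=2 ship[0->1]=2 prod=4 -> [26 8 2]
Step 10: demand=3,sold=2 ship[1->2]=2 ship[0->1]=2 prod=4 -> [28 8 2]
Step 11: demand=3,sold=2 ship[1->2]=2 ship[0->1]=2 prod=4 -> [30 8 2]
Step 12: demand=3,sold=2 ship[1->2]=2 ship[0->1]=2 prod=4 -> [32 8 2]
First stockout at step 9

9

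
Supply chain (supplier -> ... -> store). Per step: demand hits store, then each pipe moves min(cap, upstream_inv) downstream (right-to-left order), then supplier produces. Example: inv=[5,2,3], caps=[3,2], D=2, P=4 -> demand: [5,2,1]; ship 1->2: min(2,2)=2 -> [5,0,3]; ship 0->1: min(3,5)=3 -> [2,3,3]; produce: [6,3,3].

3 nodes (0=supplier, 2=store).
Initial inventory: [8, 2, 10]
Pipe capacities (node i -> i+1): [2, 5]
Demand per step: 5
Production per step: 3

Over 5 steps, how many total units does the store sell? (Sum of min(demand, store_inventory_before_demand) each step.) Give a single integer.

Step 1: sold=5 (running total=5) -> [9 2 7]
Step 2: sold=5 (running total=10) -> [10 2 4]
Step 3: sold=4 (running total=14) -> [11 2 2]
Step 4: sold=2 (running total=16) -> [12 2 2]
Step 5: sold=2 (running total=18) -> [13 2 2]

Answer: 18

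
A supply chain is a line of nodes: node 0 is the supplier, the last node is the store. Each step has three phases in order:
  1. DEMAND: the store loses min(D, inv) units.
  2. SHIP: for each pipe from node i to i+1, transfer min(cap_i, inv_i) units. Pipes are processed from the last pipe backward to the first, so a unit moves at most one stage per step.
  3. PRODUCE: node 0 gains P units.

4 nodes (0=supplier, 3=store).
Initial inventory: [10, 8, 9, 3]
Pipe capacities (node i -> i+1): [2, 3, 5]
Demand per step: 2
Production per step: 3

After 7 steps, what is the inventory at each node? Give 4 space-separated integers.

Step 1: demand=2,sold=2 ship[2->3]=5 ship[1->2]=3 ship[0->1]=2 prod=3 -> inv=[11 7 7 6]
Step 2: demand=2,sold=2 ship[2->3]=5 ship[1->2]=3 ship[0->1]=2 prod=3 -> inv=[12 6 5 9]
Step 3: demand=2,sold=2 ship[2->3]=5 ship[1->2]=3 ship[0->1]=2 prod=3 -> inv=[13 5 3 12]
Step 4: demand=2,sold=2 ship[2->3]=3 ship[1->2]=3 ship[0->1]=2 prod=3 -> inv=[14 4 3 13]
Step 5: demand=2,sold=2 ship[2->3]=3 ship[1->2]=3 ship[0->1]=2 prod=3 -> inv=[15 3 3 14]
Step 6: demand=2,sold=2 ship[2->3]=3 ship[1->2]=3 ship[0->1]=2 prod=3 -> inv=[16 2 3 15]
Step 7: demand=2,sold=2 ship[2->3]=3 ship[1->2]=2 ship[0->1]=2 prod=3 -> inv=[17 2 2 16]

17 2 2 16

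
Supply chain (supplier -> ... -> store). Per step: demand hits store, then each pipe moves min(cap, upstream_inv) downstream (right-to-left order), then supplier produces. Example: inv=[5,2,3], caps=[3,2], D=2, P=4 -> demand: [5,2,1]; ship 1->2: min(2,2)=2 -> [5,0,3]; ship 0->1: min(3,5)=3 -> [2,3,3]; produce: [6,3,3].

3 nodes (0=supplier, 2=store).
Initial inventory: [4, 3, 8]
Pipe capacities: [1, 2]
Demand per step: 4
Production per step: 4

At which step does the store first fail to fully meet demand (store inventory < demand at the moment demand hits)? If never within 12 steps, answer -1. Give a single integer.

Step 1: demand=4,sold=4 ship[1->2]=2 ship[0->1]=1 prod=4 -> [7 2 6]
Step 2: demand=4,sold=4 ship[1->2]=2 ship[0->1]=1 prod=4 -> [10 1 4]
Step 3: demand=4,sold=4 ship[1->2]=1 ship[0->1]=1 prod=4 -> [13 1 1]
Step 4: demand=4,sold=1 ship[1->2]=1 ship[0->1]=1 prod=4 -> [16 1 1]
Step 5: demand=4,sold=1 ship[1->2]=1 ship[0->1]=1 prod=4 -> [19 1 1]
Step 6: demand=4,sold=1 ship[1->2]=1 ship[0->1]=1 prod=4 -> [22 1 1]
Step 7: demand=4,sold=1 ship[1->2]=1 ship[0->1]=1 prod=4 -> [25 1 1]
Step 8: demand=4,sold=1 ship[1->2]=1 ship[0->1]=1 prod=4 -> [28 1 1]
Step 9: demand=4,sold=1 ship[1->2]=1 ship[0->1]=1 prod=4 -> [31 1 1]
Step 10: demand=4,sold=1 ship[1->2]=1 ship[0->1]=1 prod=4 -> [34 1 1]
Step 11: demand=4,sold=1 ship[1->2]=1 ship[0->1]=1 prod=4 -> [37 1 1]
Step 12: demand=4,sold=1 ship[1->2]=1 ship[0->1]=1 prod=4 -> [40 1 1]
First stockout at step 4

4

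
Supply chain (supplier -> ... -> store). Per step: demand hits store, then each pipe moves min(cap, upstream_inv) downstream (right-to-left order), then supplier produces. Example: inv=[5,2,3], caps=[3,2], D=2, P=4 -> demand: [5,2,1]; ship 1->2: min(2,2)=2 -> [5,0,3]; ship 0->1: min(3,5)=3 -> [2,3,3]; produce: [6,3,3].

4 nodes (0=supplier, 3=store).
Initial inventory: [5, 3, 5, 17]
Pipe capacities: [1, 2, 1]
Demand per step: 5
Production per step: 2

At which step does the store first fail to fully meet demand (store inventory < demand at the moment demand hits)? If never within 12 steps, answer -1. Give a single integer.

Step 1: demand=5,sold=5 ship[2->3]=1 ship[1->2]=2 ship[0->1]=1 prod=2 -> [6 2 6 13]
Step 2: demand=5,sold=5 ship[2->3]=1 ship[1->2]=2 ship[0->1]=1 prod=2 -> [7 1 7 9]
Step 3: demand=5,sold=5 ship[2->3]=1 ship[1->2]=1 ship[0->1]=1 prod=2 -> [8 1 7 5]
Step 4: demand=5,sold=5 ship[2->3]=1 ship[1->2]=1 ship[0->1]=1 prod=2 -> [9 1 7 1]
Step 5: demand=5,sold=1 ship[2->3]=1 ship[1->2]=1 ship[0->1]=1 prod=2 -> [10 1 7 1]
Step 6: demand=5,sold=1 ship[2->3]=1 ship[1->2]=1 ship[0->1]=1 prod=2 -> [11 1 7 1]
Step 7: demand=5,sold=1 ship[2->3]=1 ship[1->2]=1 ship[0->1]=1 prod=2 -> [12 1 7 1]
Step 8: demand=5,sold=1 ship[2->3]=1 ship[1->2]=1 ship[0->1]=1 prod=2 -> [13 1 7 1]
Step 9: demand=5,sold=1 ship[2->3]=1 ship[1->2]=1 ship[0->1]=1 prod=2 -> [14 1 7 1]
Step 10: demand=5,sold=1 ship[2->3]=1 ship[1->2]=1 ship[0->1]=1 prod=2 -> [15 1 7 1]
Step 11: demand=5,sold=1 ship[2->3]=1 ship[1->2]=1 ship[0->1]=1 prod=2 -> [16 1 7 1]
Step 12: demand=5,sold=1 ship[2->3]=1 ship[1->2]=1 ship[0->1]=1 prod=2 -> [17 1 7 1]
First stockout at step 5

5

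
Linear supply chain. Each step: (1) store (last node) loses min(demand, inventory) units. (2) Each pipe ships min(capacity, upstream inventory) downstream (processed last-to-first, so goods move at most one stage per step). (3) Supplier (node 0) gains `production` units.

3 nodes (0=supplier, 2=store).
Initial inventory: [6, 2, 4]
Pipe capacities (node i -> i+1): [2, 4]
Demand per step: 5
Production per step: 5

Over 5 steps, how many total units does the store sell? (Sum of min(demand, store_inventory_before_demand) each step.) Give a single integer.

Answer: 12

Derivation:
Step 1: sold=4 (running total=4) -> [9 2 2]
Step 2: sold=2 (running total=6) -> [12 2 2]
Step 3: sold=2 (running total=8) -> [15 2 2]
Step 4: sold=2 (running total=10) -> [18 2 2]
Step 5: sold=2 (running total=12) -> [21 2 2]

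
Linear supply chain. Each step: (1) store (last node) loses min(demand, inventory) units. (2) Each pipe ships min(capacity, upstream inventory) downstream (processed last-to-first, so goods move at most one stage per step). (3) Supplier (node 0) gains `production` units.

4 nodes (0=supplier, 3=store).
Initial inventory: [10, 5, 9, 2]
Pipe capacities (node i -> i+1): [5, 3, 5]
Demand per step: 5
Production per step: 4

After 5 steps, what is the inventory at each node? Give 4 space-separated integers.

Step 1: demand=5,sold=2 ship[2->3]=5 ship[1->2]=3 ship[0->1]=5 prod=4 -> inv=[9 7 7 5]
Step 2: demand=5,sold=5 ship[2->3]=5 ship[1->2]=3 ship[0->1]=5 prod=4 -> inv=[8 9 5 5]
Step 3: demand=5,sold=5 ship[2->3]=5 ship[1->2]=3 ship[0->1]=5 prod=4 -> inv=[7 11 3 5]
Step 4: demand=5,sold=5 ship[2->3]=3 ship[1->2]=3 ship[0->1]=5 prod=4 -> inv=[6 13 3 3]
Step 5: demand=5,sold=3 ship[2->3]=3 ship[1->2]=3 ship[0->1]=5 prod=4 -> inv=[5 15 3 3]

5 15 3 3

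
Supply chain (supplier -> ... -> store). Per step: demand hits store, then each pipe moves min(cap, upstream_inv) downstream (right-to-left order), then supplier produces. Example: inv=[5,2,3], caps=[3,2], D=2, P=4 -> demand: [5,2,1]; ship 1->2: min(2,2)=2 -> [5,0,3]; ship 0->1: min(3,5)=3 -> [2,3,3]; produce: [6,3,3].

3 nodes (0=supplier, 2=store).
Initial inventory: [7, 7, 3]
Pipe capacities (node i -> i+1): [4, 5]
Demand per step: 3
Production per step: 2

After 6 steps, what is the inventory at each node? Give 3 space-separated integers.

Step 1: demand=3,sold=3 ship[1->2]=5 ship[0->1]=4 prod=2 -> inv=[5 6 5]
Step 2: demand=3,sold=3 ship[1->2]=5 ship[0->1]=4 prod=2 -> inv=[3 5 7]
Step 3: demand=3,sold=3 ship[1->2]=5 ship[0->1]=3 prod=2 -> inv=[2 3 9]
Step 4: demand=3,sold=3 ship[1->2]=3 ship[0->1]=2 prod=2 -> inv=[2 2 9]
Step 5: demand=3,sold=3 ship[1->2]=2 ship[0->1]=2 prod=2 -> inv=[2 2 8]
Step 6: demand=3,sold=3 ship[1->2]=2 ship[0->1]=2 prod=2 -> inv=[2 2 7]

2 2 7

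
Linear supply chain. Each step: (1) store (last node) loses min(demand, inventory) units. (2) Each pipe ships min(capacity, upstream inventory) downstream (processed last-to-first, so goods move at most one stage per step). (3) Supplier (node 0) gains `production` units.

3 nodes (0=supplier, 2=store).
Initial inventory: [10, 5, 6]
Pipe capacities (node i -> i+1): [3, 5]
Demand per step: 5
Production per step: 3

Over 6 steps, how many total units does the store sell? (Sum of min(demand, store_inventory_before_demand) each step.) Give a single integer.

Step 1: sold=5 (running total=5) -> [10 3 6]
Step 2: sold=5 (running total=10) -> [10 3 4]
Step 3: sold=4 (running total=14) -> [10 3 3]
Step 4: sold=3 (running total=17) -> [10 3 3]
Step 5: sold=3 (running total=20) -> [10 3 3]
Step 6: sold=3 (running total=23) -> [10 3 3]

Answer: 23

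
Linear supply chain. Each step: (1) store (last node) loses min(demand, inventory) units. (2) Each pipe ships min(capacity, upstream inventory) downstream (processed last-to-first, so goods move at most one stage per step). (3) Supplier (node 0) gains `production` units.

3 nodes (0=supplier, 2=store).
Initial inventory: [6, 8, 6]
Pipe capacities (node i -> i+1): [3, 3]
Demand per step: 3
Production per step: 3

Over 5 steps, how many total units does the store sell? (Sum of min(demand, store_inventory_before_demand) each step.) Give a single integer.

Answer: 15

Derivation:
Step 1: sold=3 (running total=3) -> [6 8 6]
Step 2: sold=3 (running total=6) -> [6 8 6]
Step 3: sold=3 (running total=9) -> [6 8 6]
Step 4: sold=3 (running total=12) -> [6 8 6]
Step 5: sold=3 (running total=15) -> [6 8 6]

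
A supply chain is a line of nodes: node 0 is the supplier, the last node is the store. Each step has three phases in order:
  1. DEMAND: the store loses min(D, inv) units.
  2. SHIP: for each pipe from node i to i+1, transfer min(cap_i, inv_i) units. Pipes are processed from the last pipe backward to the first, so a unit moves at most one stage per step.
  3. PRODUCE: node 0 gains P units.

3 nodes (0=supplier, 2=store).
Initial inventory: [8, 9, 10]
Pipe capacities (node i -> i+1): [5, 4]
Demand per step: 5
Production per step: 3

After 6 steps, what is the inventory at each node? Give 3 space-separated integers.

Step 1: demand=5,sold=5 ship[1->2]=4 ship[0->1]=5 prod=3 -> inv=[6 10 9]
Step 2: demand=5,sold=5 ship[1->2]=4 ship[0->1]=5 prod=3 -> inv=[4 11 8]
Step 3: demand=5,sold=5 ship[1->2]=4 ship[0->1]=4 prod=3 -> inv=[3 11 7]
Step 4: demand=5,sold=5 ship[1->2]=4 ship[0->1]=3 prod=3 -> inv=[3 10 6]
Step 5: demand=5,sold=5 ship[1->2]=4 ship[0->1]=3 prod=3 -> inv=[3 9 5]
Step 6: demand=5,sold=5 ship[1->2]=4 ship[0->1]=3 prod=3 -> inv=[3 8 4]

3 8 4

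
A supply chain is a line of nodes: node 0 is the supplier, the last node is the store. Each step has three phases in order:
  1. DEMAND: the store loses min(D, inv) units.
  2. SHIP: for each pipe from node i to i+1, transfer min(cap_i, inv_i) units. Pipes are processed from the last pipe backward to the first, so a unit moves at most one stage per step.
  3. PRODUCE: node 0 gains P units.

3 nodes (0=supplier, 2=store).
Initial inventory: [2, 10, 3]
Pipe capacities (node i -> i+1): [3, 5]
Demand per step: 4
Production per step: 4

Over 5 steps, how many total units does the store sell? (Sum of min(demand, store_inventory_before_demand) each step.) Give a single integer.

Step 1: sold=3 (running total=3) -> [4 7 5]
Step 2: sold=4 (running total=7) -> [5 5 6]
Step 3: sold=4 (running total=11) -> [6 3 7]
Step 4: sold=4 (running total=15) -> [7 3 6]
Step 5: sold=4 (running total=19) -> [8 3 5]

Answer: 19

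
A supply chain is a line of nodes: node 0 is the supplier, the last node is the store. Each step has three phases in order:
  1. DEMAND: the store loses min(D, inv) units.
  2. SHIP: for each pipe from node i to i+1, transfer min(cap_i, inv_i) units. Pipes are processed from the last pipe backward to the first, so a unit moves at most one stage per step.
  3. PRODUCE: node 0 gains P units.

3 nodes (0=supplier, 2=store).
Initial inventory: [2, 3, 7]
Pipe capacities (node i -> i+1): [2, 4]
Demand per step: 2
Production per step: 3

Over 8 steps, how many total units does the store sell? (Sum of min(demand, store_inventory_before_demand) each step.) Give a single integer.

Answer: 16

Derivation:
Step 1: sold=2 (running total=2) -> [3 2 8]
Step 2: sold=2 (running total=4) -> [4 2 8]
Step 3: sold=2 (running total=6) -> [5 2 8]
Step 4: sold=2 (running total=8) -> [6 2 8]
Step 5: sold=2 (running total=10) -> [7 2 8]
Step 6: sold=2 (running total=12) -> [8 2 8]
Step 7: sold=2 (running total=14) -> [9 2 8]
Step 8: sold=2 (running total=16) -> [10 2 8]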